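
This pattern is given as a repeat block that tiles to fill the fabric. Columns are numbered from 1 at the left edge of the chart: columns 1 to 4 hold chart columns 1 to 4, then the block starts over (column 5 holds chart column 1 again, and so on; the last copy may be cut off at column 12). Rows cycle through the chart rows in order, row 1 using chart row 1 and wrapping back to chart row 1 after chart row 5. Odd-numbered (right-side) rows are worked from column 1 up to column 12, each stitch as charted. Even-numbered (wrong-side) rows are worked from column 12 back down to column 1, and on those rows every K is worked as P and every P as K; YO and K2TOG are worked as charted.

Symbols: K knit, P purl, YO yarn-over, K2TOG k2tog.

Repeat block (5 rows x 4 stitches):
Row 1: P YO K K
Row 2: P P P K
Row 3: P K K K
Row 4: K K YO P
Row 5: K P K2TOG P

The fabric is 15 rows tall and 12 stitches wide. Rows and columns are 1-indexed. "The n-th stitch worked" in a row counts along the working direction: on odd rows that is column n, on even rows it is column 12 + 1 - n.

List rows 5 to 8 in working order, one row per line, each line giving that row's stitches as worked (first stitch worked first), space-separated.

Row 5: chart row 5, RS - tile across columns 1-12 and work as-is.
Row 6: chart row 1, WS - tiled (columns 1-12): P YO K K P YO K K P YO K K; work from column 12 back to 1 with K<->P swapped.
Row 7: chart row 2, RS - tile across columns 1-12 and work as-is.
Row 8: chart row 3, WS - tiled (columns 1-12): P K K K P K K K P K K K; work from column 12 back to 1 with K<->P swapped.

== ROWS AS WORKED ==
K P K2TOG P K P K2TOG P K P K2TOG P
P P YO K P P YO K P P YO K
P P P K P P P K P P P K
P P P K P P P K P P P K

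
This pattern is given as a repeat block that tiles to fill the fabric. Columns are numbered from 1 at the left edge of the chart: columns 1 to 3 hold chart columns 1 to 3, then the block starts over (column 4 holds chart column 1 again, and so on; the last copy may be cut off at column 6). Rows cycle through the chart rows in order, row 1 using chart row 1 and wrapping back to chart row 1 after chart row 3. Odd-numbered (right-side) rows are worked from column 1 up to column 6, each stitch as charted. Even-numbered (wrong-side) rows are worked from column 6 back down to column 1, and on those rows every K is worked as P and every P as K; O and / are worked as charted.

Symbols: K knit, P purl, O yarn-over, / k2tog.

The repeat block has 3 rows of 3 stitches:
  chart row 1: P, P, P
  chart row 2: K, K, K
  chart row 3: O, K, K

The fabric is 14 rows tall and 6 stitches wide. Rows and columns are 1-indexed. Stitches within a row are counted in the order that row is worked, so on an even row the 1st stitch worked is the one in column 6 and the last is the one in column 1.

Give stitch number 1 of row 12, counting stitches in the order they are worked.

Row 12 uses chart row ((12-1) mod 3)+1 = 3. Row 12 is even, so WS.
Chart row 3 tiled across columns 1-6: O K K O K K
WS row: flip the tiled sequence (start at column 6) and apply K<->P; O and / stay.
Row 12 as worked: P P O P P O
Stitch 1 in working order -> P

Result:
P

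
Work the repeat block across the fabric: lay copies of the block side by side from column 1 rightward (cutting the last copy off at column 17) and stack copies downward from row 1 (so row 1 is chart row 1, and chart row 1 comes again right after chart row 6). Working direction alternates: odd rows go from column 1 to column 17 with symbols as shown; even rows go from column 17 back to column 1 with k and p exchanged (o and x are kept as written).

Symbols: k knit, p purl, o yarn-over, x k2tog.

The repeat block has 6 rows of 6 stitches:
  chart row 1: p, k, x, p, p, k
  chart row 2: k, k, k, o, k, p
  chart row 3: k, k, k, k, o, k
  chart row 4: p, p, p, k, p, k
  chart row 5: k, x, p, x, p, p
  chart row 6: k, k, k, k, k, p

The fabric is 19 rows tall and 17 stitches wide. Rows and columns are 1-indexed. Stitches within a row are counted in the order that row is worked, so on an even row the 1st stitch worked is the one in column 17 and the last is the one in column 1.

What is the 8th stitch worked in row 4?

Result:
p

Derivation:
Row 4: (4-1) mod 6 = 3, so use chart row 4. Even row -> WS.
Chart row 4 tiled across columns 1-17: p p p k p k p p p k p k p p p k p
Wrong side: read the tiled row from column 17 down to 1 and exchange k with p (leave o, x).
Row 4 as worked: k p k k k p k p k k k p k p k k k
The 8th stitch worked is p.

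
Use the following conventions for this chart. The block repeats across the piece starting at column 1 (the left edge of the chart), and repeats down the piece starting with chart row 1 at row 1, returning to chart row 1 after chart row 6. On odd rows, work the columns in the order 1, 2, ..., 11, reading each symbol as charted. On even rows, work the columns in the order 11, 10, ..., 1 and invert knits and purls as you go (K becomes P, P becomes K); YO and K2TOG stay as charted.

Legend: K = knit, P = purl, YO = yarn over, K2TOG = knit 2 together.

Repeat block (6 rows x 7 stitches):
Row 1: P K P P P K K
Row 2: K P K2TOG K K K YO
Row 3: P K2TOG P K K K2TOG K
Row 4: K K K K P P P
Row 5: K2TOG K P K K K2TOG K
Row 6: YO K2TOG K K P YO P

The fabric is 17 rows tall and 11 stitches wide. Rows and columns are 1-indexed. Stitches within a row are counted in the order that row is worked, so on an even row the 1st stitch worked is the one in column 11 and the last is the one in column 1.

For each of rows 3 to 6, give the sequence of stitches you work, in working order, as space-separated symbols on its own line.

Row 3: chart row 3, RS - tile across columns 1-11 and work as-is.
Row 4: chart row 4, WS - tiled (columns 1-11): K K K K P P P K K K K; work from column 11 back to 1 with K<->P swapped.
Row 5: chart row 5, RS - tile across columns 1-11 and work as-is.
Row 6: chart row 6, WS - tiled (columns 1-11): YO K2TOG K K P YO P YO K2TOG K K; work from column 11 back to 1 with K<->P swapped.

Result:
P K2TOG P K K K2TOG K P K2TOG P K
P P P P K K K P P P P
K2TOG K P K K K2TOG K K2TOG K P K
P P K2TOG YO K YO K P P K2TOG YO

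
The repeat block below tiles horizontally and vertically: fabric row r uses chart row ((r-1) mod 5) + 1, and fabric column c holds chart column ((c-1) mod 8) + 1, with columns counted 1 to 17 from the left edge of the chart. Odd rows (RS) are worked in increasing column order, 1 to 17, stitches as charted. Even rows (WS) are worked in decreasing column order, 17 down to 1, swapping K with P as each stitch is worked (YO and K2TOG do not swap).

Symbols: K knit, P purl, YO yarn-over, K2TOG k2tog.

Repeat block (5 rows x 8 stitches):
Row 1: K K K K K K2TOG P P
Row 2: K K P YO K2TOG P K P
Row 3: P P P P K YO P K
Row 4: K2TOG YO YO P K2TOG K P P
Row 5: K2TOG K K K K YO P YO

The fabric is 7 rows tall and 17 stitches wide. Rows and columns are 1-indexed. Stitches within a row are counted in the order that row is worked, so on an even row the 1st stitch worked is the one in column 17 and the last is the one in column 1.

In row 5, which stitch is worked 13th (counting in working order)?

Result:
K

Derivation:
Row 5 uses chart row ((5-1) mod 5)+1 = 5. Row 5 is odd, so RS.
Chart row 5 tiled across columns 1-17: K2TOG K K K K YO P YO K2TOG K K K K YO P YO K2TOG
RS: work column 1 to column 17, symbols as charted — the tiled row is the row as worked.
The 13th stitch worked is K.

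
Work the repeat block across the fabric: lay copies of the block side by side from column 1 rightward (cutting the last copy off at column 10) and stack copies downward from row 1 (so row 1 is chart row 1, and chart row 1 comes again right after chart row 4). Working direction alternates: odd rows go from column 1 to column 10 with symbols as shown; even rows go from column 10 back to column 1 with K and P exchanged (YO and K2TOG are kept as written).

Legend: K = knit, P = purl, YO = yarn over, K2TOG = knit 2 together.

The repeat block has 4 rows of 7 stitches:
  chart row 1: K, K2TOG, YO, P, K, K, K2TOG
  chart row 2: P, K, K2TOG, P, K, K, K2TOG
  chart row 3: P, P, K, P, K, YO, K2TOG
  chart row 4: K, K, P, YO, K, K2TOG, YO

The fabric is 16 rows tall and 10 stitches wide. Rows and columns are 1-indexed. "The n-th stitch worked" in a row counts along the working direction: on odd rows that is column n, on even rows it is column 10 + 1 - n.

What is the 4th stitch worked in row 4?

== STITCH ==
YO

Derivation:
Row 4 uses chart row ((4-1) mod 4)+1 = 4. Row 4 is even, so WS.
Chart row 4 tiled across columns 1-10: K K P YO K K2TOG YO K K P
WS: work from column 10 back to column 1 (reverse the tiled row), swapping K<->P (YO and K2TOG unchanged).
Row 4 as worked: K P P YO K2TOG P YO K P P
Counting 4 along the worked row gives YO.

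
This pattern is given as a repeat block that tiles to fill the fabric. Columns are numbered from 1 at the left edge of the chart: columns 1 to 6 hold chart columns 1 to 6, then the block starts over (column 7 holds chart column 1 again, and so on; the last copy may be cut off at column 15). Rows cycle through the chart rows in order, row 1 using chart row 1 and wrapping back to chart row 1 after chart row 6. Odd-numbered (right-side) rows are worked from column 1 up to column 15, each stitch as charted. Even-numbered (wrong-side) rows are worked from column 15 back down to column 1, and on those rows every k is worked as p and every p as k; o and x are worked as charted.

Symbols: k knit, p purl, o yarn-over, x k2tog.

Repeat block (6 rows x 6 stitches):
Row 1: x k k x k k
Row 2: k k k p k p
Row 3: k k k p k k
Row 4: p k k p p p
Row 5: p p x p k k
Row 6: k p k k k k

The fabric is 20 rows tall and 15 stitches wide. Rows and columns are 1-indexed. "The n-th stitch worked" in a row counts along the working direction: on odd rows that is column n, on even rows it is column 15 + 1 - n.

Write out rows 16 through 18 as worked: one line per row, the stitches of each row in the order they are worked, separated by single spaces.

Row 16: chart row 4, WS - tiled (columns 1-15): p k k p p p p k k p p p p k k; work from column 15 back to 1 with k<->p swapped.
Row 17: chart row 5, RS - tile across columns 1-15 and work as-is.
Row 18: chart row 6, WS - tiled (columns 1-15): k p k k k k k p k k k k k p k; work from column 15 back to 1 with k<->p swapped.

== ROWS AS WORKED ==
p p k k k k p p k k k k p p k
p p x p k k p p x p k k p p x
p k p p p p p k p p p p p k p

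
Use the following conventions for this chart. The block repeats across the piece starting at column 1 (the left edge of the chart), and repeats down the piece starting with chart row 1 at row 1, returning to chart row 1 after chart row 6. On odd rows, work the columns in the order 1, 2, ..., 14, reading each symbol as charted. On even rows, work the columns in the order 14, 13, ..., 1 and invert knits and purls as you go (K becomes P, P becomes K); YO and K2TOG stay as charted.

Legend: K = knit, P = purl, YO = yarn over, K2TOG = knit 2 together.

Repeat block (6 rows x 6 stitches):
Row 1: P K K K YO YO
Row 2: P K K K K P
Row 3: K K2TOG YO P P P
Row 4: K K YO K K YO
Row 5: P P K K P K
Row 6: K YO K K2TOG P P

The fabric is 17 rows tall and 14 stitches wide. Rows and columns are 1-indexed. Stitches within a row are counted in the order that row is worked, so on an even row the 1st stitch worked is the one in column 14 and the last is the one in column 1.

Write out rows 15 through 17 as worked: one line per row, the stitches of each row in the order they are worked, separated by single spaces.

== ROWS AS WORKED ==
K K2TOG YO P P P K K2TOG YO P P P K K2TOG
P P YO P P YO P P YO P P YO P P
P P K K P K P P K K P K P P

Derivation:
Row 15: chart row 3, RS - tile across columns 1-14 and work as-is.
Row 16: chart row 4, WS - tiled (columns 1-14): K K YO K K YO K K YO K K YO K K; work from column 14 back to 1 with K<->P swapped.
Row 17: chart row 5, RS - tile across columns 1-14 and work as-is.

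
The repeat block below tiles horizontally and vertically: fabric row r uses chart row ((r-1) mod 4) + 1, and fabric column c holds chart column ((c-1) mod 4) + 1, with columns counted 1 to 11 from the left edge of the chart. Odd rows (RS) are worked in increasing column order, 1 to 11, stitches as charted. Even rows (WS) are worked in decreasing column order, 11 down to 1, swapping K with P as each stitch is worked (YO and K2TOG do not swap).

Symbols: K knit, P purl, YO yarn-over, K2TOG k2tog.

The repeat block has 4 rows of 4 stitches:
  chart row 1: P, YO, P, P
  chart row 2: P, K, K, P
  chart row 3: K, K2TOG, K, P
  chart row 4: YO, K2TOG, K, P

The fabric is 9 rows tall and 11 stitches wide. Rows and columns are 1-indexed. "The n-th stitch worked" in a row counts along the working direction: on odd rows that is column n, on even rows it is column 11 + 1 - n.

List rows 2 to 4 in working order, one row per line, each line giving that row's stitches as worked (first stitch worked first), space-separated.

Row 2: chart row 2, WS - tiled (columns 1-11): P K K P P K K P P K K; work from column 11 back to 1 with K<->P swapped.
Row 3: chart row 3, RS - tile across columns 1-11 and work as-is.
Row 4: chart row 4, WS - tiled (columns 1-11): YO K2TOG K P YO K2TOG K P YO K2TOG K; work from column 11 back to 1 with K<->P swapped.

Result:
P P K K P P K K P P K
K K2TOG K P K K2TOG K P K K2TOG K
P K2TOG YO K P K2TOG YO K P K2TOG YO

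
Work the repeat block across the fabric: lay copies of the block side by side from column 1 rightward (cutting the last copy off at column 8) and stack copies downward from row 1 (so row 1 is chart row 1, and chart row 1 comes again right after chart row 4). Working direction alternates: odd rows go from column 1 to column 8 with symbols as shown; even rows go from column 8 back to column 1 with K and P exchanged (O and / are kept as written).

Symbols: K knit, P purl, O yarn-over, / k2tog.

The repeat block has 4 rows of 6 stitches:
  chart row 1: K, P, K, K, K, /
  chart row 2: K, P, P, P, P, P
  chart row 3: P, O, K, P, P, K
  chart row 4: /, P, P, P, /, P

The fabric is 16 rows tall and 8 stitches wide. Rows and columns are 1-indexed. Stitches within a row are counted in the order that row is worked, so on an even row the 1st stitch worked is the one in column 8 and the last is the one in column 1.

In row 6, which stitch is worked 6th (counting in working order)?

Row 6 uses chart row ((6-1) mod 4)+1 = 2. Row 6 is even, so WS.
Chart row 2 tiled across columns 1-8: K P P P P P K P
WS row: flip the tiled sequence (start at column 8) and apply K<->P; O and / stay.
Row 6 as worked: K P K K K K K P
Counting 6 along the worked row gives K.

Stitch:
K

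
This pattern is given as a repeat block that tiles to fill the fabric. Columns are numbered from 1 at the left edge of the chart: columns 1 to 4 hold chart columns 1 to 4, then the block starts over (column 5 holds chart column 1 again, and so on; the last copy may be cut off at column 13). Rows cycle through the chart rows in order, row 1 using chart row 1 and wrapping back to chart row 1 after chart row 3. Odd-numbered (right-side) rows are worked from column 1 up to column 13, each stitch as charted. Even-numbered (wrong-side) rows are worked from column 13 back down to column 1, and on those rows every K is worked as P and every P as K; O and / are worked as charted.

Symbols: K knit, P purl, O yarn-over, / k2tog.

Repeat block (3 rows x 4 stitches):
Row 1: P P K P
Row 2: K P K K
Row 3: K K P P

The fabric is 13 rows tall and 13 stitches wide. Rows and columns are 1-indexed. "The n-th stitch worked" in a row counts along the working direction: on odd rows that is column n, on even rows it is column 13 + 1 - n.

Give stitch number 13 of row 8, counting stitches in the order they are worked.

For row 8: chart row = ((8-1) mod 3) + 1 = 2; this is a WS (even) row.
Chart row 2 tiled across columns 1-13: K P K K K P K K K P K K K
WS row: flip the tiled sequence (start at column 13) and apply K<->P; O and / stay.
Row 8 as worked: P P P K P P P K P P P K P
The 13th stitch worked is P.

Stitch:
P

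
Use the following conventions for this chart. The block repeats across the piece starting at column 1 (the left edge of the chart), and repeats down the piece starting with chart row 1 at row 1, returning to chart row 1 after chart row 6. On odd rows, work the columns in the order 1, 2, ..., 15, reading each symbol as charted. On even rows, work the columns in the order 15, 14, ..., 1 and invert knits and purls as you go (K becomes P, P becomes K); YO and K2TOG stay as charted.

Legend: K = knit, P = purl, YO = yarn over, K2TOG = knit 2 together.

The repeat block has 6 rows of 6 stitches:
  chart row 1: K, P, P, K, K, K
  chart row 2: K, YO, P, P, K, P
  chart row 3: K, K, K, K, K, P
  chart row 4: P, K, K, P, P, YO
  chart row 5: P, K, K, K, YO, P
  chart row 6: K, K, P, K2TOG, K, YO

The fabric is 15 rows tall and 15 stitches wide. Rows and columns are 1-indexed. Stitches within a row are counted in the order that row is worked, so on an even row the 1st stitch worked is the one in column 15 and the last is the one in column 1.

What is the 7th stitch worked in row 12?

Row 12: (12-1) mod 6 = 5, so use chart row 6. Even row -> WS.
Chart row 6 tiled across columns 1-15: K K P K2TOG K YO K K P K2TOG K YO K K P
WS: work from column 15 back to column 1 (reverse the tiled row), swapping K<->P (YO and K2TOG unchanged).
Row 12 as worked: K P P YO P K2TOG K P P YO P K2TOG K P P
Counting 7 along the worked row gives K.

Stitch:
K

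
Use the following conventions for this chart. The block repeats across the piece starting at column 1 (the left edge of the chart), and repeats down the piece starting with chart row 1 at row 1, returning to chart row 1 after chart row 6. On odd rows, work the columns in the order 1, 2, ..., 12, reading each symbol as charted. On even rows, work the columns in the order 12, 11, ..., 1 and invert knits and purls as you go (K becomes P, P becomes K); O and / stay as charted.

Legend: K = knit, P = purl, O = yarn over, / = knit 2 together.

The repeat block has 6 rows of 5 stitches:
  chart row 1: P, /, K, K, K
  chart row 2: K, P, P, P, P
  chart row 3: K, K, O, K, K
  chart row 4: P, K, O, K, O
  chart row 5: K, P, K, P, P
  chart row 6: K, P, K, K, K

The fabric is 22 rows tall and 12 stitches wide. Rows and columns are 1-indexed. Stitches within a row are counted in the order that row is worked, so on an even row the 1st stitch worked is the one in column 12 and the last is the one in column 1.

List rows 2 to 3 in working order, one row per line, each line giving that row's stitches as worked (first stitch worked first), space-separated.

Row 2: chart row 2, WS - tiled (columns 1-12): K P P P P K P P P P K P; work from column 12 back to 1 with K<->P swapped.
Row 3: chart row 3, RS - tile across columns 1-12 and work as-is.

== ROWS AS WORKED ==
K P K K K K P K K K K P
K K O K K K K O K K K K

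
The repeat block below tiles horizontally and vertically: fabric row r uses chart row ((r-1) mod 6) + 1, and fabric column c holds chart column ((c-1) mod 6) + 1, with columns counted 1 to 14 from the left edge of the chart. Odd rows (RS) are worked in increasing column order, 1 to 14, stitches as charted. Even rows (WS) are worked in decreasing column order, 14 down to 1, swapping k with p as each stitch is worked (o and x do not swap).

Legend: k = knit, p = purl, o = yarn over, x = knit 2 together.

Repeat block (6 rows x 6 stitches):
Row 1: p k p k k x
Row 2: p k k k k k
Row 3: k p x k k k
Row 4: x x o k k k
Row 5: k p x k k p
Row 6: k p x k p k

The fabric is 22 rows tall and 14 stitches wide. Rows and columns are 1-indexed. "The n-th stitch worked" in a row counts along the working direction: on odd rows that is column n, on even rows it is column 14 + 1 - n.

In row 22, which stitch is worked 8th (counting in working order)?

== STITCH ==
x

Derivation:
Row 22 uses chart row ((22-1) mod 6)+1 = 4. Row 22 is even, so WS.
Chart row 4 tiled across columns 1-14: x x o k k k x x o k k k x x
WS: work from column 14 back to column 1 (reverse the tiled row), swapping k<->p (o and x unchanged).
Row 22 as worked: x x p p p o x x p p p o x x
Stitch 8 in working order -> x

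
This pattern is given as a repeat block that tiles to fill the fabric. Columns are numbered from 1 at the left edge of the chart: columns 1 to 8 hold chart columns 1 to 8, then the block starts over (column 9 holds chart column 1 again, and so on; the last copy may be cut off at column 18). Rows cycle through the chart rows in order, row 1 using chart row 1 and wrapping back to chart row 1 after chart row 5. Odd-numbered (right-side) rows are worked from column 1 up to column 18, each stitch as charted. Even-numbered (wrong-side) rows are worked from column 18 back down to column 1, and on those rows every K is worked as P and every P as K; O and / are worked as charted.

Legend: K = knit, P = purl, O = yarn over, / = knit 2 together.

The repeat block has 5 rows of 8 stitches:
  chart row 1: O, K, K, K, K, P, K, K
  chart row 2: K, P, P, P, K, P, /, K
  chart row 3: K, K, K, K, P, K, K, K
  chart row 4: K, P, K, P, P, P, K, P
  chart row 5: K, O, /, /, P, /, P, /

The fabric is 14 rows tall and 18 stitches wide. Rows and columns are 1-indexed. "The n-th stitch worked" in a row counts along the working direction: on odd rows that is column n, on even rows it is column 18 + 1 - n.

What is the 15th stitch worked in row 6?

Result:
P

Derivation:
Row 6: (6-1) mod 5 = 0, so use chart row 1. Even row -> WS.
Chart row 1 tiled across columns 1-18: O K K K K P K K O K K K K P K K O K
WS row: flip the tiled sequence (start at column 18) and apply K<->P; O and / stay.
Row 6 as worked: P O P P K P P P P O P P K P P P P O
The 15th stitch worked is P.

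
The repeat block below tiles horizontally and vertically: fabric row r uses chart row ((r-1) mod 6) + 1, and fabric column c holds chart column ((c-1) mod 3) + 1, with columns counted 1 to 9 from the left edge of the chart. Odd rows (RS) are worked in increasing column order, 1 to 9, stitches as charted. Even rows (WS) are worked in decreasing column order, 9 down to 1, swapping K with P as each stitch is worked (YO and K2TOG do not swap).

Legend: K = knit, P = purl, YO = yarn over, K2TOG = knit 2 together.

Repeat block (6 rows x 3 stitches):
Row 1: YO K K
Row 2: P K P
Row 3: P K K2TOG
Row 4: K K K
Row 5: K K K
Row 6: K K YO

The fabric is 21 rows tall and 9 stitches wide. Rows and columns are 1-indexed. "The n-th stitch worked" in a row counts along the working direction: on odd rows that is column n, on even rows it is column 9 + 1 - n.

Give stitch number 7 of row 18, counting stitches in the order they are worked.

Result:
YO

Derivation:
Row 18 uses chart row ((18-1) mod 6)+1 = 6. Row 18 is even, so WS.
Chart row 6 tiled across columns 1-9: K K YO K K YO K K YO
WS: work from column 9 back to column 1 (reverse the tiled row), swapping K<->P (YO and K2TOG unchanged).
Row 18 as worked: YO P P YO P P YO P P
The 7th stitch worked is YO.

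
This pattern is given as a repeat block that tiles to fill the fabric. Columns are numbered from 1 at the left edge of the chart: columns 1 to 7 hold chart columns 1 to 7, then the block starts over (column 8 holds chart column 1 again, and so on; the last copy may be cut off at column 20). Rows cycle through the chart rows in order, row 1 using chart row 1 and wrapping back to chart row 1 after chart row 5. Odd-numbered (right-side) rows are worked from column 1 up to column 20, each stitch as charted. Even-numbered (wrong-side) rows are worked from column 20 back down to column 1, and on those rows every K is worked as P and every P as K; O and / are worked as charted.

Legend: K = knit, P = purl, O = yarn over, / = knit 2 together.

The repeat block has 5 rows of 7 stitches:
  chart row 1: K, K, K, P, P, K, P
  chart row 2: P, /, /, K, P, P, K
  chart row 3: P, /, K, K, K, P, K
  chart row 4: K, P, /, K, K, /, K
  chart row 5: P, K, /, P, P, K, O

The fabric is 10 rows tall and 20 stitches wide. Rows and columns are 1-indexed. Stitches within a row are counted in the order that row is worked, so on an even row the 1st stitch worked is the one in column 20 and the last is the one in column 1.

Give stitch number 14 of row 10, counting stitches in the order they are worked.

For row 10: chart row = ((10-1) mod 5) + 1 = 5; this is a WS (even) row.
Chart row 5 tiled across columns 1-20: P K / P P K O P K / P P K O P K / P P K
WS: work from column 20 back to column 1 (reverse the tiled row), swapping K<->P (O and / unchanged).
Row 10 as worked: P K K / P K O P K K / P K O P K K / P K
The 14th stitch worked is O.

Result:
O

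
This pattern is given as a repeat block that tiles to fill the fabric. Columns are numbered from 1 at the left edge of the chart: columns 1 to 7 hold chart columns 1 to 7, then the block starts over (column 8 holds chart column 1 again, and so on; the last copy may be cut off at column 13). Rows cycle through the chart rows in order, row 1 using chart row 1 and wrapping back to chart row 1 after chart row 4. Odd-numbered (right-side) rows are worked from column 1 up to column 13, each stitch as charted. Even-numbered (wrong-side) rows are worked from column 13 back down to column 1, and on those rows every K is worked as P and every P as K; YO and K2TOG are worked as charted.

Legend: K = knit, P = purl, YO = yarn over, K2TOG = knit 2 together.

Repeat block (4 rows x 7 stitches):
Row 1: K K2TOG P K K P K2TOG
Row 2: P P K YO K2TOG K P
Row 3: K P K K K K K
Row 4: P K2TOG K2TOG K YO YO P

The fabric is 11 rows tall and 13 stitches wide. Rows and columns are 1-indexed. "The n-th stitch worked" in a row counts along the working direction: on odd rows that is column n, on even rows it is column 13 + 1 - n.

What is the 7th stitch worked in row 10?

Stitch:
K

Derivation:
Row 10: (10-1) mod 4 = 1, so use chart row 2. Even row -> WS.
Chart row 2 tiled across columns 1-13: P P K YO K2TOG K P P P K YO K2TOG K
Wrong side: read the tiled row from column 13 down to 1 and exchange K with P (leave YO, K2TOG).
Row 10 as worked: P K2TOG YO P K K K P K2TOG YO P K K
Counting 7 along the worked row gives K.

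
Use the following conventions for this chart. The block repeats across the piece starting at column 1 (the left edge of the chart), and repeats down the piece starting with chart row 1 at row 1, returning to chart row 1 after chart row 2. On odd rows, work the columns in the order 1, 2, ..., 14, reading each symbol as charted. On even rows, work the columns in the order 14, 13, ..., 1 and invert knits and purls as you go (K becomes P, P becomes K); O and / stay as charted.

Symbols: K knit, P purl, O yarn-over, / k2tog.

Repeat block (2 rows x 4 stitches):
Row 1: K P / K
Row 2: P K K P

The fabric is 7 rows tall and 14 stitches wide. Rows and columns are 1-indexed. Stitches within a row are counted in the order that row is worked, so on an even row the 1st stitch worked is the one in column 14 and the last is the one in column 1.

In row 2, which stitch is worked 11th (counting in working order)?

For row 2: chart row = ((2-1) mod 2) + 1 = 2; this is a WS (even) row.
Chart row 2 tiled across columns 1-14: P K K P P K K P P K K P P K
Wrong side: read the tiled row from column 14 down to 1 and exchange K with P (leave O, /).
Row 2 as worked: P K K P P K K P P K K P P K
Stitch 11 in working order -> K

Stitch:
K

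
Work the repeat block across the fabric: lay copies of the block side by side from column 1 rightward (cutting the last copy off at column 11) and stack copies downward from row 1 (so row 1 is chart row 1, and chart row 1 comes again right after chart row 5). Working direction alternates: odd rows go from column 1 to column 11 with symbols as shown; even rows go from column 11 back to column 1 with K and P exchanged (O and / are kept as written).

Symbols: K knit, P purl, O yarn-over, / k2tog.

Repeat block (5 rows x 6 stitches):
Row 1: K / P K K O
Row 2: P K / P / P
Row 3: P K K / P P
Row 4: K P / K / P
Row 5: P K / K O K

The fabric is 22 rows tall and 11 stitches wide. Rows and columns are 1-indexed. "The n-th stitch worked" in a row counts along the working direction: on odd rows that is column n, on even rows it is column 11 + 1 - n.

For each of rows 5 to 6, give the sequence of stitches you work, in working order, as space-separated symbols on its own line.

Row 5: chart row 5, RS - tile across columns 1-11 and work as-is.
Row 6: chart row 1, WS - tiled (columns 1-11): K / P K K O K / P K K; work from column 11 back to 1 with K<->P swapped.

Rows as worked:
P K / K O K P K / K O
P P K / P O P P K / P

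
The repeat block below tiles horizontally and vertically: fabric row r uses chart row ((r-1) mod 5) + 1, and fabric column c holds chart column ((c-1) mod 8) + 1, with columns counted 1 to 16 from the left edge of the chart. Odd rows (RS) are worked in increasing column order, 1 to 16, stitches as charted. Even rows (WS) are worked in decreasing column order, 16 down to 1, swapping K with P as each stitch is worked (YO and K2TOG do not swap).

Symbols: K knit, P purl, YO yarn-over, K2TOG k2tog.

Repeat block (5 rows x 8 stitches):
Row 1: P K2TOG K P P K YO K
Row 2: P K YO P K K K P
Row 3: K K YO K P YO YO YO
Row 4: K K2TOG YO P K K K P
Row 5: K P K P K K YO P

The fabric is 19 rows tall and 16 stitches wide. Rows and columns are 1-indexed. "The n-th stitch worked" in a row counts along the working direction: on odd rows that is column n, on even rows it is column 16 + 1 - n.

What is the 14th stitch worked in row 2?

Stitch:
YO

Derivation:
Row 2: (2-1) mod 5 = 1, so use chart row 2. Even row -> WS.
Chart row 2 tiled across columns 1-16: P K YO P K K K P P K YO P K K K P
Wrong side: read the tiled row from column 16 down to 1 and exchange K with P (leave YO, K2TOG).
Row 2 as worked: K P P P K YO P K K P P P K YO P K
The 14th stitch worked is YO.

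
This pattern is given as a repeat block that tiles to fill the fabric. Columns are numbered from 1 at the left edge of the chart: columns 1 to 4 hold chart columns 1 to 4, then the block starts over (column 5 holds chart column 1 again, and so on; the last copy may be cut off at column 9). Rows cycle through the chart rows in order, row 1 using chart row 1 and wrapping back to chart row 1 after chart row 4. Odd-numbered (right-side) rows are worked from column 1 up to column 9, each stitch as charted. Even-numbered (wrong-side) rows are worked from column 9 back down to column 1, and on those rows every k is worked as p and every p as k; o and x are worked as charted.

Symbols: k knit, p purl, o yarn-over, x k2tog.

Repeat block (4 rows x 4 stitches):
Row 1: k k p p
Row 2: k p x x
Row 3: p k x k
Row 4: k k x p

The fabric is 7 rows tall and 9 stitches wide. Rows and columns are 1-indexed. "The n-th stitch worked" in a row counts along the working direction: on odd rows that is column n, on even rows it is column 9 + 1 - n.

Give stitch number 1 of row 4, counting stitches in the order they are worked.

Row 4: (4-1) mod 4 = 3, so use chart row 4. Even row -> WS.
Chart row 4 tiled across columns 1-9: k k x p k k x p k
Wrong side: read the tiled row from column 9 down to 1 and exchange k with p (leave o, x).
Row 4 as worked: p k x p p k x p p
Stitch 1 in working order -> p

== STITCH ==
p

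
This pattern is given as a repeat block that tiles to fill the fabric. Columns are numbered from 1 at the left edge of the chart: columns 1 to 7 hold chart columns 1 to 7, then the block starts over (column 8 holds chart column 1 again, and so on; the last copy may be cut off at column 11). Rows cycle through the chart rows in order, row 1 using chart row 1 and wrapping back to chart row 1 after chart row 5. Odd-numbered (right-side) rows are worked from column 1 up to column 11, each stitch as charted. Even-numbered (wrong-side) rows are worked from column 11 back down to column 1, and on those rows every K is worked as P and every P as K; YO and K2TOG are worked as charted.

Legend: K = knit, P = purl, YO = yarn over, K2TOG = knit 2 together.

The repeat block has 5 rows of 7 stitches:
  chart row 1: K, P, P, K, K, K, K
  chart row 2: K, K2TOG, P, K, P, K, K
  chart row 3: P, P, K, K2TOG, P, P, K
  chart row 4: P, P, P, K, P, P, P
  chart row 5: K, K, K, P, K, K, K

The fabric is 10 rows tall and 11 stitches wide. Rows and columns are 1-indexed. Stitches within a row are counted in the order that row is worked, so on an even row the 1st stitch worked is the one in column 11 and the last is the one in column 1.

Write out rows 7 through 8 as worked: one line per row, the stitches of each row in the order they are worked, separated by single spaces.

Rows as worked:
K K2TOG P K P K K K K2TOG P K
K2TOG P K K P K K K2TOG P K K

Derivation:
Row 7: chart row 2, RS - tile across columns 1-11 and work as-is.
Row 8: chart row 3, WS - tiled (columns 1-11): P P K K2TOG P P K P P K K2TOG; work from column 11 back to 1 with K<->P swapped.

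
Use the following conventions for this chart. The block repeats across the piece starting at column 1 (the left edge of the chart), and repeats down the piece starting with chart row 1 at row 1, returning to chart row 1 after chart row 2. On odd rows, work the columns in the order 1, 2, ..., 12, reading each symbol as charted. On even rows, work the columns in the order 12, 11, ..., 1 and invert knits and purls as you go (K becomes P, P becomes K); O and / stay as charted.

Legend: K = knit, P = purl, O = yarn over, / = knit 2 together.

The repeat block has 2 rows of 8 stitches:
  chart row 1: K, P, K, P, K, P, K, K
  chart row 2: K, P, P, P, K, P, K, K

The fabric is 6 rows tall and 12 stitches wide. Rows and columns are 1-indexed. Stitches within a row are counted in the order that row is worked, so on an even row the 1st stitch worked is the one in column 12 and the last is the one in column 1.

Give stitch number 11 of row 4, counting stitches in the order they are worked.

Result:
K

Derivation:
Row 4: (4-1) mod 2 = 1, so use chart row 2. Even row -> WS.
Chart row 2 tiled across columns 1-12: K P P P K P K K K P P P
WS row: flip the tiled sequence (start at column 12) and apply K<->P; O and / stay.
Row 4 as worked: K K K P P P K P K K K P
Counting 11 along the worked row gives K.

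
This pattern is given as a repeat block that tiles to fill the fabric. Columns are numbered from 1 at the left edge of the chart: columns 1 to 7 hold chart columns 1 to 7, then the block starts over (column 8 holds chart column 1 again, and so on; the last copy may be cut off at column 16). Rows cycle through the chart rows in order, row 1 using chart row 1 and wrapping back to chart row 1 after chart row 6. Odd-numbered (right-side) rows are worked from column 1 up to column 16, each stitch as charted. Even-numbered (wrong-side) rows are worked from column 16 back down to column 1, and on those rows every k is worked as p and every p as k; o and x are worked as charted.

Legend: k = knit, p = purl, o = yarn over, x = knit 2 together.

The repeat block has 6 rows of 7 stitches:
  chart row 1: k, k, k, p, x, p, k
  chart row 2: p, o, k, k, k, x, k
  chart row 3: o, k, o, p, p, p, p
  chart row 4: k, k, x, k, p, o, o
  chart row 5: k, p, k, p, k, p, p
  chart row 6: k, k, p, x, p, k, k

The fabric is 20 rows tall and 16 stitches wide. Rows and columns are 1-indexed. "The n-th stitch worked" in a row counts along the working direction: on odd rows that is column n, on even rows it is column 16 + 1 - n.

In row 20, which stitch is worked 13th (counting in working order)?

== STITCH ==
p

Derivation:
Row 20: (20-1) mod 6 = 1, so use chart row 2. Even row -> WS.
Chart row 2 tiled across columns 1-16: p o k k k x k p o k k k x k p o
WS row: flip the tiled sequence (start at column 16) and apply k<->p; o and x stay.
Row 20 as worked: o k p x p p p o k p x p p p o k
Stitch 13 in working order -> p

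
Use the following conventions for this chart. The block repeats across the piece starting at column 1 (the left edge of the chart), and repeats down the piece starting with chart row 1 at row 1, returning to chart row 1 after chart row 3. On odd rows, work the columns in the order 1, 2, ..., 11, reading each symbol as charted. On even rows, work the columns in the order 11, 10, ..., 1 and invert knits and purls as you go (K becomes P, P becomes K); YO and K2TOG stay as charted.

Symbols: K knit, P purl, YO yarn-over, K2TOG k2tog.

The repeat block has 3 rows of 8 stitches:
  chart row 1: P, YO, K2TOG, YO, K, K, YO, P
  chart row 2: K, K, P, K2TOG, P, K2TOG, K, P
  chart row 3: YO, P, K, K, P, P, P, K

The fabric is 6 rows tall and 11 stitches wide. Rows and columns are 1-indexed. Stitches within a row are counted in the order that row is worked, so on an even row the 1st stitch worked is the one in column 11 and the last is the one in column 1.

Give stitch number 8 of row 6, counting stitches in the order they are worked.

For row 6: chart row = ((6-1) mod 3) + 1 = 3; this is a WS (even) row.
Chart row 3 tiled across columns 1-11: YO P K K P P P K YO P K
WS: work from column 11 back to column 1 (reverse the tiled row), swapping K<->P (YO and K2TOG unchanged).
Row 6 as worked: P K YO P K K K P P K YO
Counting 8 along the worked row gives P.

Result:
P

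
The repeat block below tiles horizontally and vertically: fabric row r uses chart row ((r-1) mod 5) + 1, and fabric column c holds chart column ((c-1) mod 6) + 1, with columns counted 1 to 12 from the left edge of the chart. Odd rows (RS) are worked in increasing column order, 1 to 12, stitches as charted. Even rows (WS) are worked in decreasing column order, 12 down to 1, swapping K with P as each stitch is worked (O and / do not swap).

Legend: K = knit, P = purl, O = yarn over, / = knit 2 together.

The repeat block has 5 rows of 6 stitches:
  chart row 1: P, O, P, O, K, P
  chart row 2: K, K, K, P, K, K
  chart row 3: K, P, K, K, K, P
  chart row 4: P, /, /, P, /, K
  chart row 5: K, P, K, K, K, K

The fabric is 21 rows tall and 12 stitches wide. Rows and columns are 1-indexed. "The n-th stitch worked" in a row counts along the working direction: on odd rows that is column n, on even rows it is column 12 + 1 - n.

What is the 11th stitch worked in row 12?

== STITCH ==
P

Derivation:
Row 12 uses chart row ((12-1) mod 5)+1 = 2. Row 12 is even, so WS.
Chart row 2 tiled across columns 1-12: K K K P K K K K K P K K
WS row: flip the tiled sequence (start at column 12) and apply K<->P; O and / stay.
Row 12 as worked: P P K P P P P P K P P P
Counting 11 along the worked row gives P.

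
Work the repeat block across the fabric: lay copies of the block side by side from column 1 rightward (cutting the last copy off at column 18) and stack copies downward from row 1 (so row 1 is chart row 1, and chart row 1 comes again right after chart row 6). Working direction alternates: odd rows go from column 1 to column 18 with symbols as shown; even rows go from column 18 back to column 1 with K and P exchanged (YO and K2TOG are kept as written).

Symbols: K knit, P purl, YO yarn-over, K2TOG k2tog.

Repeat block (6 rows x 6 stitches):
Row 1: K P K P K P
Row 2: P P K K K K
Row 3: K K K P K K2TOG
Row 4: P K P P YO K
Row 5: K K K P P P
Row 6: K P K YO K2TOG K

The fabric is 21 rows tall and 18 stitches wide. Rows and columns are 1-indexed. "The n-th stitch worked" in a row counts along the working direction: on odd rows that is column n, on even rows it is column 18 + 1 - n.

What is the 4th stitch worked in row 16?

Stitch:
K

Derivation:
Row 16 uses chart row ((16-1) mod 6)+1 = 4. Row 16 is even, so WS.
Chart row 4 tiled across columns 1-18: P K P P YO K P K P P YO K P K P P YO K
Wrong side: read the tiled row from column 18 down to 1 and exchange K with P (leave YO, K2TOG).
Row 16 as worked: P YO K K P K P YO K K P K P YO K K P K
Stitch 4 in working order -> K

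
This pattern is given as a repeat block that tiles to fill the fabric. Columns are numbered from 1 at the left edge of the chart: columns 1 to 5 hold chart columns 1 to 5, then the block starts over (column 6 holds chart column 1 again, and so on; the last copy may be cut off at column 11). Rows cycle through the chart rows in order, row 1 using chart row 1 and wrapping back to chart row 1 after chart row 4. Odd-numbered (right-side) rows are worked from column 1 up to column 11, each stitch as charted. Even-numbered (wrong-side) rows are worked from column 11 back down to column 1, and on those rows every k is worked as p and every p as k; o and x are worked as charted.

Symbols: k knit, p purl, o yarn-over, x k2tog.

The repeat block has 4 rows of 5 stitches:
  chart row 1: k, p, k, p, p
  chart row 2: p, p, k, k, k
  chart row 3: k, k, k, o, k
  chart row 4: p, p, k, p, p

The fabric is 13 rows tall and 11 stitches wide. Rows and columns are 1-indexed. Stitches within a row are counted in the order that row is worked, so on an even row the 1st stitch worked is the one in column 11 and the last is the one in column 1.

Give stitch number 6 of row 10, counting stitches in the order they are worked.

Result:
k

Derivation:
Row 10 uses chart row ((10-1) mod 4)+1 = 2. Row 10 is even, so WS.
Chart row 2 tiled across columns 1-11: p p k k k p p k k k p
WS: work from column 11 back to column 1 (reverse the tiled row), swapping k<->p (o and x unchanged).
Row 10 as worked: k p p p k k p p p k k
The 6th stitch worked is k.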